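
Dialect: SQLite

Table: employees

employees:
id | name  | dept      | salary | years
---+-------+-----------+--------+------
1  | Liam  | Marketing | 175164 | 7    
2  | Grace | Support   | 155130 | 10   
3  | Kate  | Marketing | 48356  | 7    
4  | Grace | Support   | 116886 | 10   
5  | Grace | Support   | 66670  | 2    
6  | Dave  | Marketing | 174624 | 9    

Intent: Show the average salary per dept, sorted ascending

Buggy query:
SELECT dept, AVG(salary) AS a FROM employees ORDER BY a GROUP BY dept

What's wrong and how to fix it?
Bug: GROUP BY must precede ORDER BY

Fix: Move ORDER BY to the end, after GROUP BY

Corrected query:
SELECT dept, AVG(salary) AS a FROM employees GROUP BY dept ORDER BY a

Result:
dept      | a            
----------+--------------
Support   | 112895.333333
Marketing | 132714.666667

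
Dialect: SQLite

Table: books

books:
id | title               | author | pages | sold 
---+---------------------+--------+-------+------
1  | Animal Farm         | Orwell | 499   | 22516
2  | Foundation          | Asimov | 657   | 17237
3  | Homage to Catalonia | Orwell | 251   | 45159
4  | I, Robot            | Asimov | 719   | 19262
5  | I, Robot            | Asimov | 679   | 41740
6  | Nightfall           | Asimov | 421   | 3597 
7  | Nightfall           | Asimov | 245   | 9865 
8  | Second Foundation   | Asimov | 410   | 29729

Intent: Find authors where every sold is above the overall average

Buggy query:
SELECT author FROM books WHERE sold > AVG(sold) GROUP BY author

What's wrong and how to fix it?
Bug: WHERE evaluates per row before aggregation, so AVG() is unavailable

Fix: Use a subquery for AVG and a HAVING MIN(...) filter so the condition holds for every row in the group

Corrected query:
SELECT author FROM books GROUP BY author HAVING MIN(sold) > (SELECT AVG(sold) FROM books)

Result:
(no rows)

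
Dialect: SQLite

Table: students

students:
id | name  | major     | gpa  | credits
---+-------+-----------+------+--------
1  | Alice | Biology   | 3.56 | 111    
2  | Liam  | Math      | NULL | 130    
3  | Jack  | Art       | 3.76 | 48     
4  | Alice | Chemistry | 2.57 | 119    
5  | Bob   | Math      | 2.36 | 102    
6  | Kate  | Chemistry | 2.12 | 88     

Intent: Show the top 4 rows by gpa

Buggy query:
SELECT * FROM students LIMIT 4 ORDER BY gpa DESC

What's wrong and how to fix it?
Bug: ORDER BY cannot follow LIMIT; LIMIT is the final clause

Fix: Sort with ORDER BY, then apply LIMIT

Corrected query:
SELECT * FROM students ORDER BY gpa DESC LIMIT 4

Result:
id | name  | major     | gpa  | credits
---+-------+-----------+------+--------
3  | Jack  | Art       | 3.76 | 48     
1  | Alice | Biology   | 3.56 | 111    
4  | Alice | Chemistry | 2.57 | 119    
5  | Bob   | Math      | 2.36 | 102    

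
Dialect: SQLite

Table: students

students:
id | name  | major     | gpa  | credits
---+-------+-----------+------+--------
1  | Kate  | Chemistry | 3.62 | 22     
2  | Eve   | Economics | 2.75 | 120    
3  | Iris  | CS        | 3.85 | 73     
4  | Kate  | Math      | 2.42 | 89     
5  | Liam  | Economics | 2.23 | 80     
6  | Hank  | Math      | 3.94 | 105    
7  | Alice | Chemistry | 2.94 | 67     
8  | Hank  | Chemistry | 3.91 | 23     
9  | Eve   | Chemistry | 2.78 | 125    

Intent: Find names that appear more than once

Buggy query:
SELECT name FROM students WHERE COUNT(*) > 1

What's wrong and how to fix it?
Bug: COUNT(*) is an aggregate and cannot be used in WHERE

Fix: GROUP BY name, then filter groups with HAVING COUNT(*) > 1

Corrected query:
SELECT name FROM students GROUP BY name HAVING COUNT(*) > 1

Result:
name
----
Eve 
Hank
Kate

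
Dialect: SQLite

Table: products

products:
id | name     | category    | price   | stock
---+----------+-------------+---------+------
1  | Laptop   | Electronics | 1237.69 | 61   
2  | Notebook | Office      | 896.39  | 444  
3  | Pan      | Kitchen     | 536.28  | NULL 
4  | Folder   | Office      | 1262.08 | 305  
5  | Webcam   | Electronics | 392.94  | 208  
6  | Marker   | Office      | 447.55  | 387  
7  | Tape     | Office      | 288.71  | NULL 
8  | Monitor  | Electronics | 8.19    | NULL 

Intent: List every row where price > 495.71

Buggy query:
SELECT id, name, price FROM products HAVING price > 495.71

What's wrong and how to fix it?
Bug: This is a non-aggregate query (no GROUP BY, no aggregates), so in SQLite the HAVING clause is invalid here; a row-level condition belongs in WHERE

Fix: Replace HAVING with WHERE since the condition applies to individual rows

Corrected query:
SELECT id, name, price FROM products WHERE price > 495.71

Result:
id | name     | price  
---+----------+--------
1  | Laptop   | 1237.69
2  | Notebook | 896.39 
3  | Pan      | 536.28 
4  | Folder   | 1262.08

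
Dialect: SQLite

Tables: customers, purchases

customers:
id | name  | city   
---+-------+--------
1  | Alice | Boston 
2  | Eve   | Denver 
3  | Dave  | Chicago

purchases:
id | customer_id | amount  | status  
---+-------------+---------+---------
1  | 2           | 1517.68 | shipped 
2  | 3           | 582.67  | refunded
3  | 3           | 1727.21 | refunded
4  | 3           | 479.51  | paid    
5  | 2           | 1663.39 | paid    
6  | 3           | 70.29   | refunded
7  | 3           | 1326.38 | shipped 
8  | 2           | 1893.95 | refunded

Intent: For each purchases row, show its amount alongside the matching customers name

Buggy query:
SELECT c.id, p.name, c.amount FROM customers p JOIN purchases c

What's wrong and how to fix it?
Bug: JOIN with no ON clause produces a cartesian product; every purchases row pairs with every customers row

Fix: Specify the join condition linking the foreign key to the parent id

Corrected query:
SELECT c.id, p.name, c.amount FROM customers p JOIN purchases c ON c.customer_id = p.id

Result:
id | name | amount 
---+------+--------
1  | Eve  | 1517.68
2  | Dave | 582.67 
3  | Dave | 1727.21
4  | Dave | 479.51 
5  | Eve  | 1663.39
6  | Dave | 70.29  
7  | Dave | 1326.38
8  | Eve  | 1893.95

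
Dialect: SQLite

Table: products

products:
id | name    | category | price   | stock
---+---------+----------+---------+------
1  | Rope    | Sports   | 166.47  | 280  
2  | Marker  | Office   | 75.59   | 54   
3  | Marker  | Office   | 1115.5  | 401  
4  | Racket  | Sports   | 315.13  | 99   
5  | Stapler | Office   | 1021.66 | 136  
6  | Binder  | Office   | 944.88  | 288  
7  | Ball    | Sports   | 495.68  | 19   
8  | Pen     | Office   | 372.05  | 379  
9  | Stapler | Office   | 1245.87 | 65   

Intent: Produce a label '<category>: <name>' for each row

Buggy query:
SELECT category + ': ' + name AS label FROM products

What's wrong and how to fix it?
Bug: '+' is numeric addition; on text columns SQLite converts them to 0 instead of concatenating

Fix: Use the || operator for string concatenation

Corrected query:
SELECT category || ': ' || name AS label FROM products

Result:
label          
---------------
Sports: Rope   
Office: Marker 
Office: Marker 
Sports: Racket 
Office: Stapler
Office: Binder 
Sports: Ball   
Office: Pen    
Office: Stapler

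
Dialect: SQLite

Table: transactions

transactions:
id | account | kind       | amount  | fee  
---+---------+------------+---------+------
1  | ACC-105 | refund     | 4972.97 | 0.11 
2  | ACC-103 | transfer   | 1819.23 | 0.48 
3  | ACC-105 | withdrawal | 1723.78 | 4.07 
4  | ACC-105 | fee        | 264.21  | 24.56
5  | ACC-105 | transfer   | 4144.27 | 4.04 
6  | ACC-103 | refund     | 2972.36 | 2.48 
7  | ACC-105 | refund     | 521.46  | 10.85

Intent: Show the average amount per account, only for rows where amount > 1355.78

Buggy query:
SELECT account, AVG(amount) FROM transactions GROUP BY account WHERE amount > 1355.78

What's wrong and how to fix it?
Bug: Row-level WHERE must come before GROUP BY in the clause order

Fix: Place WHERE between FROM and GROUP BY

Corrected query:
SELECT account, AVG(amount) FROM transactions WHERE amount > 1355.78 GROUP BY account

Result:
account | AVG(amount)
--------+------------
ACC-103 | 2395.795   
ACC-105 | 3613.673333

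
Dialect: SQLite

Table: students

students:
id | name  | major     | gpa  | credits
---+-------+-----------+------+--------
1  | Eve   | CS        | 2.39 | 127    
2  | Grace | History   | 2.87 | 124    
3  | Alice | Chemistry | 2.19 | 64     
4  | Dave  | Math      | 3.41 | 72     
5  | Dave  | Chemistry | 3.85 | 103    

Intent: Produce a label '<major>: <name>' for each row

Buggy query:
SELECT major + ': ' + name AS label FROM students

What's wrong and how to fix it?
Bug: SQLite uses || for string concatenation; + coerces text to numbers (yielding 0)

Fix: Use the || operator for string concatenation

Corrected query:
SELECT major || ': ' || name AS label FROM students

Result:
label           
----------------
CS: Eve         
History: Grace  
Chemistry: Alice
Math: Dave      
Chemistry: Dave 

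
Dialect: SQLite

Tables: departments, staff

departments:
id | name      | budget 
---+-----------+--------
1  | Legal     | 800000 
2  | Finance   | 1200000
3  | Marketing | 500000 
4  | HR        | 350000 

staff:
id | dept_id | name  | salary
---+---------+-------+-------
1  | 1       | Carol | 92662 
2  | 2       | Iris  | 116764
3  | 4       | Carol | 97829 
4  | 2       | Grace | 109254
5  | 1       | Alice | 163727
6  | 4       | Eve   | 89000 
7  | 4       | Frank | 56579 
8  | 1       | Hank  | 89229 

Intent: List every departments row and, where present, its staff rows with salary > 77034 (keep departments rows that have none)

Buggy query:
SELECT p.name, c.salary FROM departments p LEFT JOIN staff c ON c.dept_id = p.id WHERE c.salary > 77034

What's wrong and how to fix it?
Bug: Filtering c.salary in WHERE discards the NULL rows produced by LEFT JOIN, turning it into an inner join

Fix: Move the right-table condition into the ON clause so unmatched parents are kept

Corrected query:
SELECT p.name, c.salary FROM departments p LEFT JOIN staff c ON c.dept_id = p.id AND c.salary > 77034

Result:
name      | salary
----------+-------
Legal     | 89229 
Legal     | 92662 
Legal     | 163727
Finance   | 109254
Finance   | 116764
Marketing | NULL  
HR        | 89000 
HR        | 97829 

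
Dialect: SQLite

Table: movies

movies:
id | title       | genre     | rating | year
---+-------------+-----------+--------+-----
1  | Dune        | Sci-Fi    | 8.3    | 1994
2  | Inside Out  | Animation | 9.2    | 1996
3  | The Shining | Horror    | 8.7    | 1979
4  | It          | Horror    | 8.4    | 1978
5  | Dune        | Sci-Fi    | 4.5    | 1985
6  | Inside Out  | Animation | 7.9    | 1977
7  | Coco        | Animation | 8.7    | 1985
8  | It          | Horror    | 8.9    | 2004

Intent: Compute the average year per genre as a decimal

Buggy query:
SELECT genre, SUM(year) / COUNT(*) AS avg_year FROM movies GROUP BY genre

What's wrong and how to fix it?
Bug: Both operands are integers, so '/' performs integer division and truncates

Fix: Multiply by 1.0 (or CAST to REAL) to force floating-point division

Corrected query:
SELECT genre, SUM(year) * 1.0 / COUNT(*) AS avg_year FROM movies GROUP BY genre

Result:
genre     | avg_year
----------+---------
Animation | 1986    
Horror    | 1987    
Sci-Fi    | 1989.5  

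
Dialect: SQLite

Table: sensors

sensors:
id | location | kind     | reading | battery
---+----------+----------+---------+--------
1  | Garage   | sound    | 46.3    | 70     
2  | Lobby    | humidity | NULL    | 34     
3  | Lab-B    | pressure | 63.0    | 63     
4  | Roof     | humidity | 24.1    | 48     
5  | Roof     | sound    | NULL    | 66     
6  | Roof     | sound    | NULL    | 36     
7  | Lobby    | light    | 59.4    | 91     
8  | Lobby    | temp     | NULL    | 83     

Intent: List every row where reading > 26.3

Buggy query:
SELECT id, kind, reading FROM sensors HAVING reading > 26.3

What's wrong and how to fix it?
Bug: This is a non-aggregate query (no GROUP BY, no aggregates), so in SQLite the HAVING clause is invalid here; a row-level condition belongs in WHERE

Fix: Use WHERE for row-level filtering

Corrected query:
SELECT id, kind, reading FROM sensors WHERE reading > 26.3

Result:
id | kind     | reading
---+----------+--------
1  | sound    | 46.3   
3  | pressure | 63     
7  | light    | 59.4   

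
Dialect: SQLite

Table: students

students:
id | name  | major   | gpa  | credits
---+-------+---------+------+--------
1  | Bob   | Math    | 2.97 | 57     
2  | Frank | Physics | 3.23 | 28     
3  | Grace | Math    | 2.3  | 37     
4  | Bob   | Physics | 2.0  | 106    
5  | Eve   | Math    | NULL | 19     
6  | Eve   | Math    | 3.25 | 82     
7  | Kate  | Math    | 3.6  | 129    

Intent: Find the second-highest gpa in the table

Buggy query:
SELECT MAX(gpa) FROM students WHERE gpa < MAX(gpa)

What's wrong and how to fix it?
Bug: The inner MAX is an aggregate inside WHERE, which is not allowed

Fix: Compute the overall MAX in a subquery, then take MAX of rows below it

Corrected query:
SELECT MAX(gpa) FROM students WHERE gpa < (SELECT MAX(gpa) FROM students)

Result:
MAX(gpa)
--------
3.25    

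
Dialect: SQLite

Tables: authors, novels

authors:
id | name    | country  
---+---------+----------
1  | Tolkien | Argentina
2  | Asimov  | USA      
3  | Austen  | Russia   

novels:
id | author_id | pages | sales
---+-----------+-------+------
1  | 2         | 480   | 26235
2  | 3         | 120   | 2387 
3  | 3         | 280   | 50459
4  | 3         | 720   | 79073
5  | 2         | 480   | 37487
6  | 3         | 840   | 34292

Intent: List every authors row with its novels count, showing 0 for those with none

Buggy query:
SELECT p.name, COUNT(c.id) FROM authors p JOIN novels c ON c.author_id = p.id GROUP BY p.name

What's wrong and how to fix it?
Bug: INNER JOIN drops authors rows that have no matching novels rows

Fix: Switch to LEFT JOIN to retain unmatched parent rows

Corrected query:
SELECT p.name, COUNT(c.id) FROM authors p LEFT JOIN novels c ON c.author_id = p.id GROUP BY p.name

Result:
name    | COUNT(c.id)
--------+------------
Asimov  | 2          
Austen  | 4          
Tolkien | 0          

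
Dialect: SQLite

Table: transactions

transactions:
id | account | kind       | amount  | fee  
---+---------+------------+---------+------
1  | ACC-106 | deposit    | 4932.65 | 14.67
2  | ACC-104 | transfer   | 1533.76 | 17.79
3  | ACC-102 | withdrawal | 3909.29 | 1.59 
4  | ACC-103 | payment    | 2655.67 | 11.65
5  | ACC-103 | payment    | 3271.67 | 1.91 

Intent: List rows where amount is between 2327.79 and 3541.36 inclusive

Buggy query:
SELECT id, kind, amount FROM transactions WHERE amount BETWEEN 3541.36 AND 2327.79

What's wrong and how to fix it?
Bug: The bounds are reversed; BETWEEN a AND b requires a <= b to match anything

Fix: Write BETWEEN 2327.79 AND 3541.36

Corrected query:
SELECT id, kind, amount FROM transactions WHERE amount BETWEEN 2327.79 AND 3541.36

Result:
id | kind    | amount 
---+---------+--------
4  | payment | 2655.67
5  | payment | 3271.67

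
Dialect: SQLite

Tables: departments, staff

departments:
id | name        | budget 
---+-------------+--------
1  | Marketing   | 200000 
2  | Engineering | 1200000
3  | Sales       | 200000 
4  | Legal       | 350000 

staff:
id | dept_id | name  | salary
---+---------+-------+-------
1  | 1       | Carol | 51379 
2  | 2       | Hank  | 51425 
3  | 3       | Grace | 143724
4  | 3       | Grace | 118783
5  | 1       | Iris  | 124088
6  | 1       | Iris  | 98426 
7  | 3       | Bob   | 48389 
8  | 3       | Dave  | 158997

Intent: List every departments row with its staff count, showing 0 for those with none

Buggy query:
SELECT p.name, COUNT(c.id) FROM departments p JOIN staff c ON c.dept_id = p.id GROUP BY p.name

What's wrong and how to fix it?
Bug: INNER JOIN drops departments rows that have no matching staff rows

Fix: Use LEFT JOIN so parents without children still appear (COUNT(c.id) gives 0)

Corrected query:
SELECT p.name, COUNT(c.id) FROM departments p LEFT JOIN staff c ON c.dept_id = p.id GROUP BY p.name

Result:
name        | COUNT(c.id)
------------+------------
Engineering | 1          
Legal       | 0          
Marketing   | 3          
Sales       | 4          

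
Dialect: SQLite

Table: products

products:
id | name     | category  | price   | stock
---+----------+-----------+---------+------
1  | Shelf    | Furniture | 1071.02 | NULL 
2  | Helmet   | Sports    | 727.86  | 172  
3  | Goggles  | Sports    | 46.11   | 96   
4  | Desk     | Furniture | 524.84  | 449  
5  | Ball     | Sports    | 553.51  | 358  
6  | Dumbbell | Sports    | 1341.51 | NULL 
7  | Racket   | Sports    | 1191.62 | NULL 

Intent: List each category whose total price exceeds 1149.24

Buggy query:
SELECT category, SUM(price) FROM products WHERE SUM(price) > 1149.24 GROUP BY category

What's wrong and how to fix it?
Bug: SUM(price) is an aggregate, but WHERE filters rows before aggregation

Fix: Use HAVING (which filters groups after aggregation) instead of WHERE

Corrected query:
SELECT category, SUM(price) FROM products GROUP BY category HAVING SUM(price) > 1149.24

Result:
category  | SUM(price)
----------+-----------
Furniture | 1595.86   
Sports    | 3860.61   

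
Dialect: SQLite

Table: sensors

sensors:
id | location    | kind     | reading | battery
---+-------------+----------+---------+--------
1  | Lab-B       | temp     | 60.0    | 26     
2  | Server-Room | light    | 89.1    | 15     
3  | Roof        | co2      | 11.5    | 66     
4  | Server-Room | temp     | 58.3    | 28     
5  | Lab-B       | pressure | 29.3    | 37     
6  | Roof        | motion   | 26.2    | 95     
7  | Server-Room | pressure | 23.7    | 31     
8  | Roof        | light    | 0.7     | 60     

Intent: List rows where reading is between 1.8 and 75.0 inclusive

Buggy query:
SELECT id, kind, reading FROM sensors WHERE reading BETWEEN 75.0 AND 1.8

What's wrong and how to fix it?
Bug: The bounds are reversed; BETWEEN a AND b requires a <= b to match anything

Fix: Swap the bounds so the smaller value comes first

Corrected query:
SELECT id, kind, reading FROM sensors WHERE reading BETWEEN 1.8 AND 75.0

Result:
id | kind     | reading
---+----------+--------
1  | temp     | 60     
3  | co2      | 11.5   
4  | temp     | 58.3   
5  | pressure | 29.3   
6  | motion   | 26.2   
7  | pressure | 23.7   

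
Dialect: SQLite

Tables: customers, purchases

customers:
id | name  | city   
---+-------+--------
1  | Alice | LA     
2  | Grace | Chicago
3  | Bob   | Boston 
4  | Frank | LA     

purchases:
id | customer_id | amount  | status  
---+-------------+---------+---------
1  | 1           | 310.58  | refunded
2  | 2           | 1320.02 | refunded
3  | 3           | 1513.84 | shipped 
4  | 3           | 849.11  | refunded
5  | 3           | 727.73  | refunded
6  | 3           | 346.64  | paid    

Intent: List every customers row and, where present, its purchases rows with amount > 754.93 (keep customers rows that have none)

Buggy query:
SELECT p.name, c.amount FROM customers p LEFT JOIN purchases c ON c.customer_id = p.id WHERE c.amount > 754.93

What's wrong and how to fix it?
Bug: A WHERE condition on the right-hand table after LEFT JOIN drops unmatched parents

Fix: Move the right-table condition into the ON clause so unmatched parents are kept

Corrected query:
SELECT p.name, c.amount FROM customers p LEFT JOIN purchases c ON c.customer_id = p.id AND c.amount > 754.93

Result:
name  | amount 
------+--------
Alice | NULL   
Grace | 1320.02
Bob   | 849.11 
Bob   | 1513.84
Frank | NULL   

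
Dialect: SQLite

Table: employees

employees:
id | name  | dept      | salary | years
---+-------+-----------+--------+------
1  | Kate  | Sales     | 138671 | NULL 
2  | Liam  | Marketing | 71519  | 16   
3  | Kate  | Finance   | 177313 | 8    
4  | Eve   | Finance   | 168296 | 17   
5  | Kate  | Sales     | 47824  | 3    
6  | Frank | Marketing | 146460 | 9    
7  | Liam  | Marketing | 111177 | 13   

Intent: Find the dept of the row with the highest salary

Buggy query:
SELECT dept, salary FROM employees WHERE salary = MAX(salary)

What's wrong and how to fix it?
Bug: WHERE is evaluated per row; an aggregate over the whole table isn't defined there

Fix: Use a subquery: WHERE salary = (SELECT MAX(salary) FROM employees)

Corrected query:
SELECT dept, salary FROM employees WHERE salary = (SELECT MAX(salary) FROM employees)

Result:
dept    | salary
--------+-------
Finance | 177313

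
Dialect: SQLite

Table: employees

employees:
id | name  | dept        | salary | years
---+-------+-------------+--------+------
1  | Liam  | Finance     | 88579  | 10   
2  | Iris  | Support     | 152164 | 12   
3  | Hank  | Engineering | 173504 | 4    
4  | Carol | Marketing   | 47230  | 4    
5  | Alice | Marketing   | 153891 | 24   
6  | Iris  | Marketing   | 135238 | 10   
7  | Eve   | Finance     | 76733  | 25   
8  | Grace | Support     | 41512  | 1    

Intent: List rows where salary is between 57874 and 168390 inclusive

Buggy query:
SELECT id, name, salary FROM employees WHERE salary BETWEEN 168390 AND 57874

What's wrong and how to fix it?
Bug: The bounds are reversed; BETWEEN a AND b requires a <= b to match anything

Fix: Swap the bounds so the smaller value comes first

Corrected query:
SELECT id, name, salary FROM employees WHERE salary BETWEEN 57874 AND 168390

Result:
id | name  | salary
---+-------+-------
1  | Liam  | 88579 
2  | Iris  | 152164
5  | Alice | 153891
6  | Iris  | 135238
7  | Eve   | 76733 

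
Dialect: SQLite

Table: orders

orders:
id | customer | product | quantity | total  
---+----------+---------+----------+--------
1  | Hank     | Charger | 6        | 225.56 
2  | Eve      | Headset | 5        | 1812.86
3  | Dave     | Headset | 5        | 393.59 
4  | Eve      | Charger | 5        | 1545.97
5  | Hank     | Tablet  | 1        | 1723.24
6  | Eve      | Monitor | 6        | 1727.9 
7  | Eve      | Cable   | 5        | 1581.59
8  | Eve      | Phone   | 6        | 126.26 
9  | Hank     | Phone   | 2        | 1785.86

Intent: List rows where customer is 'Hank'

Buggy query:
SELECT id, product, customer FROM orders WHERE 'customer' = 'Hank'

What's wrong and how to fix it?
Bug: 'customer' in single quotes is a string literal, not the column; the comparison is literal-vs-literal and never true

Fix: Remove the quotes around the column name (or use double quotes for an identifier)

Corrected query:
SELECT id, product, customer FROM orders WHERE customer = 'Hank'

Result:
id | product | customer
---+---------+---------
1  | Charger | Hank    
5  | Tablet  | Hank    
9  | Phone   | Hank    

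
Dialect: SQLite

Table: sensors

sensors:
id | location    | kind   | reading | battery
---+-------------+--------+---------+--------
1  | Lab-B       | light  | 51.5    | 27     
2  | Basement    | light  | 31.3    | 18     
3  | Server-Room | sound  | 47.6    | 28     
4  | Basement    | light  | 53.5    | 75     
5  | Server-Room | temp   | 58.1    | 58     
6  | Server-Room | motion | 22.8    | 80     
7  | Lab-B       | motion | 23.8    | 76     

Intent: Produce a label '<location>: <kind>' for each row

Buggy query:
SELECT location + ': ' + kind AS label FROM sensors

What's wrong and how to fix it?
Bug: '+' is numeric addition; on text columns SQLite converts them to 0 instead of concatenating

Fix: Use the || operator for string concatenation

Corrected query:
SELECT location || ': ' || kind AS label FROM sensors

Result:
label              
-------------------
Lab-B: light       
Basement: light    
Server-Room: sound 
Basement: light    
Server-Room: temp  
Server-Room: motion
Lab-B: motion      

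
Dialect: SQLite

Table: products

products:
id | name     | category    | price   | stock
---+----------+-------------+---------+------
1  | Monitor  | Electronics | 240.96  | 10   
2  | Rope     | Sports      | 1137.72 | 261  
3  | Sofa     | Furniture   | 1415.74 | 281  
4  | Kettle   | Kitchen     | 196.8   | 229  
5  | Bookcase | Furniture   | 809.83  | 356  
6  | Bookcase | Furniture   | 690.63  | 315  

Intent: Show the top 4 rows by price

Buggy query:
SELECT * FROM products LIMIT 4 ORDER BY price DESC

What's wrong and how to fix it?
Bug: LIMIT must come after ORDER BY

Fix: Sort with ORDER BY, then apply LIMIT

Corrected query:
SELECT * FROM products ORDER BY price DESC LIMIT 4

Result:
id | name     | category  | price   | stock
---+----------+-----------+---------+------
3  | Sofa     | Furniture | 1415.74 | 281  
2  | Rope     | Sports    | 1137.72 | 261  
5  | Bookcase | Furniture | 809.83  | 356  
6  | Bookcase | Furniture | 690.63  | 315  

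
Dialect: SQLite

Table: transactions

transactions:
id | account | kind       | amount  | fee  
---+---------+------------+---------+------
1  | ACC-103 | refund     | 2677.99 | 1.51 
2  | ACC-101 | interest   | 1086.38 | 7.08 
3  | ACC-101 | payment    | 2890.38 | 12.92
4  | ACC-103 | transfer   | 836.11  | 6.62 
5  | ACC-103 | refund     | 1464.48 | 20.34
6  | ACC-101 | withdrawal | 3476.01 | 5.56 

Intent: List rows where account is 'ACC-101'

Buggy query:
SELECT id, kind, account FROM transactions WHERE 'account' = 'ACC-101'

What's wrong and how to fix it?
Bug: 'account' in single quotes is a string literal, not the column; the comparison is literal-vs-literal and never true

Fix: Remove the quotes around the column name (or use double quotes for an identifier)

Corrected query:
SELECT id, kind, account FROM transactions WHERE account = 'ACC-101'

Result:
id | kind       | account
---+------------+--------
2  | interest   | ACC-101
3  | payment    | ACC-101
6  | withdrawal | ACC-101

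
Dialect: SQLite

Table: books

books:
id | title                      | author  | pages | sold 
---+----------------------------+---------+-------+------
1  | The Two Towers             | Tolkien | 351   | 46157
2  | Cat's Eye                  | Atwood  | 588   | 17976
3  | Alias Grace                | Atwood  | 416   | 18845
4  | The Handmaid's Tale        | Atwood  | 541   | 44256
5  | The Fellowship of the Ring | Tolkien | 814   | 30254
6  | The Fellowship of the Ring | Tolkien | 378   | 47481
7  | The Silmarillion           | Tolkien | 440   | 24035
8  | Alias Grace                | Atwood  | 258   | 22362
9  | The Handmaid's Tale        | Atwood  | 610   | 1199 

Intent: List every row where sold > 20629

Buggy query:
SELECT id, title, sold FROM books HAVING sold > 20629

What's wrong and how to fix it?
Bug: This is a non-aggregate query (no GROUP BY, no aggregates), so in SQLite the HAVING clause is invalid here; a row-level condition belongs in WHERE

Fix: Replace HAVING with WHERE since the condition applies to individual rows

Corrected query:
SELECT id, title, sold FROM books WHERE sold > 20629

Result:
id | title                      | sold 
---+----------------------------+------
1  | The Two Towers             | 46157
4  | The Handmaid's Tale        | 44256
5  | The Fellowship of the Ring | 30254
6  | The Fellowship of the Ring | 47481
7  | The Silmarillion           | 24035
8  | Alias Grace                | 22362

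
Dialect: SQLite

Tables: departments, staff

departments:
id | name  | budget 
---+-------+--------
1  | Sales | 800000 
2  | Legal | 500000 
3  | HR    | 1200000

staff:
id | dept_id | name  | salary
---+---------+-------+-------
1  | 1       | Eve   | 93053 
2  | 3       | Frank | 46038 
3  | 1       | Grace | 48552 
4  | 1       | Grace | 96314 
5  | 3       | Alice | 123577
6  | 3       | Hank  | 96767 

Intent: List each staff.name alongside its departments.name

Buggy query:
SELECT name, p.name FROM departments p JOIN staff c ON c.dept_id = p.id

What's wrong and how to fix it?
Bug: 'name' exists in both joined tables, so the database can't tell which one is meant

Fix: Prefix ambiguous columns with the table alias

Corrected query:
SELECT c.name, p.name FROM departments p JOIN staff c ON c.dept_id = p.id

Result:
name  | name 
------+------
Eve   | Sales
Frank | HR   
Grace | Sales
Grace | Sales
Alice | HR   
Hank  | HR   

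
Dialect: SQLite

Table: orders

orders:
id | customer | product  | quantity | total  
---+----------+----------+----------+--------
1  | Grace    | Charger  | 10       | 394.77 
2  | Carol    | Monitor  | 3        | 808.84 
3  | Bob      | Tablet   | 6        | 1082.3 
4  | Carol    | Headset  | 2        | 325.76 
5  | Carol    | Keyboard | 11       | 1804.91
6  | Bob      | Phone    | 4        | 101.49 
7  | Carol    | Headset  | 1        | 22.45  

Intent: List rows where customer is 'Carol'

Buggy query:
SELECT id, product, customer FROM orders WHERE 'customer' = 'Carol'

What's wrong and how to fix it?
Bug: 'customer' in single quotes is a string literal, not the column; the comparison is literal-vs-literal and never true

Fix: Remove the quotes around the column name (or use double quotes for an identifier)

Corrected query:
SELECT id, product, customer FROM orders WHERE customer = 'Carol'

Result:
id | product  | customer
---+----------+---------
2  | Monitor  | Carol   
4  | Headset  | Carol   
5  | Keyboard | Carol   
7  | Headset  | Carol   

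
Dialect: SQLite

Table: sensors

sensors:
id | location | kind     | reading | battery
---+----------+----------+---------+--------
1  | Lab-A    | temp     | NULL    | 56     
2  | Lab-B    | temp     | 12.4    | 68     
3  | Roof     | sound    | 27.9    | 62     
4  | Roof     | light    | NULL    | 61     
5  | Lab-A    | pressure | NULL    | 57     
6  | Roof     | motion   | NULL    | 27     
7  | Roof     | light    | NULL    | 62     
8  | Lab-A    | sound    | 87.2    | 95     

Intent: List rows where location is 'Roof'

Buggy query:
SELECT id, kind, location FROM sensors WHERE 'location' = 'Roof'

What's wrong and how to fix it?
Bug: Single quotes denote string literals in SQL; the column name is being compared as a constant string

Fix: Remove the quotes around the column name (or use double quotes for an identifier)

Corrected query:
SELECT id, kind, location FROM sensors WHERE location = 'Roof'

Result:
id | kind   | location
---+--------+---------
3  | sound  | Roof    
4  | light  | Roof    
6  | motion | Roof    
7  | light  | Roof    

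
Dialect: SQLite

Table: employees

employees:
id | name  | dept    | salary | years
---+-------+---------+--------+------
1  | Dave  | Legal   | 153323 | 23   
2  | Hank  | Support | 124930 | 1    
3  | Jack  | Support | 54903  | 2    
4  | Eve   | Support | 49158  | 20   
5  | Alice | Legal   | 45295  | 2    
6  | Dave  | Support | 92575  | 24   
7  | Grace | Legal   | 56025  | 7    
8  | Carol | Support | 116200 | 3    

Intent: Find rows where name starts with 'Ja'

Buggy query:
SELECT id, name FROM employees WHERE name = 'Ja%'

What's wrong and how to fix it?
Bug: '=' compares the literal string including the % character; pattern matching needs LIKE

Fix: Use LIKE for wildcard pattern matching

Corrected query:
SELECT id, name FROM employees WHERE name LIKE 'Ja%'

Result:
id | name
---+-----
3  | Jack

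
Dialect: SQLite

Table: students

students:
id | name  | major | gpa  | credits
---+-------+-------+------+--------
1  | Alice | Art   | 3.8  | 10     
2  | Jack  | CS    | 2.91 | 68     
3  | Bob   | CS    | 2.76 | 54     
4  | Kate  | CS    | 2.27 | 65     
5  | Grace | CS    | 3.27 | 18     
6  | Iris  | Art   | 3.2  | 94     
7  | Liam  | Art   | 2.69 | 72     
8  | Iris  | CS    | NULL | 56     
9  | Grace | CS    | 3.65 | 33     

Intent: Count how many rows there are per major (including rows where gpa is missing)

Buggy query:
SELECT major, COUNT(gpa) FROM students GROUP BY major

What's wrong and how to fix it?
Bug: COUNT(gpa) skips NULLs, so groups with missing gpa are undercounted

Fix: Replace COUNT(gpa) with COUNT(*)

Corrected query:
SELECT major, COUNT(*) FROM students GROUP BY major

Result:
major | COUNT(*)
------+---------
Art   | 3       
CS    | 6       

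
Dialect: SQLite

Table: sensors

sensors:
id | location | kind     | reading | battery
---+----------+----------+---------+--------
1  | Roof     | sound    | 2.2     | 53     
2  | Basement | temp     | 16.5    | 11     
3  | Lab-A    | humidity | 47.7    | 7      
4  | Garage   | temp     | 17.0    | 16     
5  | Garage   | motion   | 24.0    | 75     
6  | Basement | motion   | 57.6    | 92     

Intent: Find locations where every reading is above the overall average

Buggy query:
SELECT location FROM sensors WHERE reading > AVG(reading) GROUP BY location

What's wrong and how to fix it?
Bug: AVG() is an aggregate; it can't sit directly in WHERE

Fix: Use a subquery for AVG and a HAVING MIN(...) filter so the condition holds for every row in the group

Corrected query:
SELECT location FROM sensors GROUP BY location HAVING MIN(reading) > (SELECT AVG(reading) FROM sensors)

Result:
location
--------
Lab-A   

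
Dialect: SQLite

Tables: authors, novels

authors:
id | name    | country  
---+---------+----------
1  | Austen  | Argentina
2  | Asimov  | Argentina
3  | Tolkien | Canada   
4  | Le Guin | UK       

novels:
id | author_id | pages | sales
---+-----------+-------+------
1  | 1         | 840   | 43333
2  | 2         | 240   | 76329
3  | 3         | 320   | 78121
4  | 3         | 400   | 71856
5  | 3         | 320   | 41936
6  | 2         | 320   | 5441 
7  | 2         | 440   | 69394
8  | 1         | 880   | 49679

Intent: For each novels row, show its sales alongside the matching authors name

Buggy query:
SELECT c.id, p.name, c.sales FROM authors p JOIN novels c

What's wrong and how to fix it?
Bug: Missing join condition: each novels row is matched to all authors rows instead of just its own

Fix: Specify the join condition linking the foreign key to the parent id

Corrected query:
SELECT c.id, p.name, c.sales FROM authors p JOIN novels c ON c.author_id = p.id

Result:
id | name    | sales
---+---------+------
1  | Austen  | 43333
2  | Asimov  | 76329
3  | Tolkien | 78121
4  | Tolkien | 71856
5  | Tolkien | 41936
6  | Asimov  | 5441 
7  | Asimov  | 69394
8  | Austen  | 49679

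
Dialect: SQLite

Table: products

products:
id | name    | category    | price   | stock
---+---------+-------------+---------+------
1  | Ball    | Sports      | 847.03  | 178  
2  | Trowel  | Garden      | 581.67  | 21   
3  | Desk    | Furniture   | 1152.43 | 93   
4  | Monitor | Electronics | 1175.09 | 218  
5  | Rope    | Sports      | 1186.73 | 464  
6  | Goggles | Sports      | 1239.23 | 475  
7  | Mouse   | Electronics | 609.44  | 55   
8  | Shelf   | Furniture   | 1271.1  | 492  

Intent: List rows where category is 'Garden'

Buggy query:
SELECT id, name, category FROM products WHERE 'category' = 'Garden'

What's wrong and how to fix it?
Bug: Single quotes denote string literals in SQL; the column name is being compared as a constant string

Fix: Remove the quotes around the column name (or use double quotes for an identifier)

Corrected query:
SELECT id, name, category FROM products WHERE category = 'Garden'

Result:
id | name   | category
---+--------+---------
2  | Trowel | Garden  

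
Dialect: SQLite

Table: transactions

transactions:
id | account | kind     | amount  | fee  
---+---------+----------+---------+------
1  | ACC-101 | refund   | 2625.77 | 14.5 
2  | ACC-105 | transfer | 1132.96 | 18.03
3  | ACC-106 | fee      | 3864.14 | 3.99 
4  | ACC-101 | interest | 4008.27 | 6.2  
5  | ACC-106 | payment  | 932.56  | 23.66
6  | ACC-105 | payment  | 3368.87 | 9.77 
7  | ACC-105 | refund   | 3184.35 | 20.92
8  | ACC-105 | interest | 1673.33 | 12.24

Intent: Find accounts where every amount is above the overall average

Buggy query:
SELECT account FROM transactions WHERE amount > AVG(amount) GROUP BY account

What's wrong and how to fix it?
Bug: WHERE evaluates per row before aggregation, so AVG() is unavailable

Fix: Compute the overall average in a scalar subquery and compare each group's MIN against it in HAVING

Corrected query:
SELECT account FROM transactions GROUP BY account HAVING MIN(amount) > (SELECT AVG(amount) FROM transactions)

Result:
account
-------
ACC-101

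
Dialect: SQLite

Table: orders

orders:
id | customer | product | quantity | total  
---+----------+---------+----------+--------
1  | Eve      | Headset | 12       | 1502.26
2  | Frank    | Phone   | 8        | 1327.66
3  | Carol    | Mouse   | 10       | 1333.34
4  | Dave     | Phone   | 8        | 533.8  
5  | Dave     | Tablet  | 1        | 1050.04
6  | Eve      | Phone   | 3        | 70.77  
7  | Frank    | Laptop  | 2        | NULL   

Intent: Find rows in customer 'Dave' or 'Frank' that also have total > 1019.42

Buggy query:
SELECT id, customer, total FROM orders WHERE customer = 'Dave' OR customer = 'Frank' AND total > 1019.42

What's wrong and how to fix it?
Bug: AND binds tighter than OR, so this parses as customer = 'Dave' OR (customer = 'Frank' AND total > 1019.42)

Fix: Add parentheses around the OR so the AND applies to both alternatives

Corrected query:
SELECT id, customer, total FROM orders WHERE (customer = 'Dave' OR customer = 'Frank') AND total > 1019.42

Result:
id | customer | total  
---+----------+--------
2  | Frank    | 1327.66
5  | Dave     | 1050.04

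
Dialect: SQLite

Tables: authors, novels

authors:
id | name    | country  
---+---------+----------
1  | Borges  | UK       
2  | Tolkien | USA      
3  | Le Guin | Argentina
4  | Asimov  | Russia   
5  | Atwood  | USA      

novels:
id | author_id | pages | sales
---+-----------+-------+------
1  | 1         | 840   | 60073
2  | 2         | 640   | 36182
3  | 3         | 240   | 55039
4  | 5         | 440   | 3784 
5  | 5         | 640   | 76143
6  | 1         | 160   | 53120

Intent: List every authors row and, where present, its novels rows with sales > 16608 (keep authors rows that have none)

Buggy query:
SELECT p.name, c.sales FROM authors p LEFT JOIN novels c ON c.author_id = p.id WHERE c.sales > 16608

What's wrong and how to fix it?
Bug: Filtering c.sales in WHERE discards the NULL rows produced by LEFT JOIN, turning it into an inner join

Fix: Put 'c.sales > 16608' in the JOIN's ON clause instead of WHERE

Corrected query:
SELECT p.name, c.sales FROM authors p LEFT JOIN novels c ON c.author_id = p.id AND c.sales > 16608

Result:
name    | sales
--------+------
Borges  | 53120
Borges  | 60073
Tolkien | 36182
Le Guin | 55039
Asimov  | NULL 
Atwood  | 76143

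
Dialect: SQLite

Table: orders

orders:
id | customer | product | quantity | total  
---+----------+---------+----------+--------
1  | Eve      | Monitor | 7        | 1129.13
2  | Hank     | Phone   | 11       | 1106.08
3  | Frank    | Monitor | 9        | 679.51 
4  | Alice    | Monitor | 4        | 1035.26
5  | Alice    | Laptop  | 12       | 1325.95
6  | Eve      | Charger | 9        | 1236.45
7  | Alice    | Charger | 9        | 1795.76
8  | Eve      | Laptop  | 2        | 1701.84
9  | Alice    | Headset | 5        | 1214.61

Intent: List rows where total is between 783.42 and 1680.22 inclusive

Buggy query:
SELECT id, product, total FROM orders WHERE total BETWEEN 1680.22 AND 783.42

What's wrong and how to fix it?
Bug: BETWEEN expects the lower bound first; with 1680.22 AND 783.42 the range is empty

Fix: Swap the bounds so the smaller value comes first

Corrected query:
SELECT id, product, total FROM orders WHERE total BETWEEN 783.42 AND 1680.22

Result:
id | product | total  
---+---------+--------
1  | Monitor | 1129.13
2  | Phone   | 1106.08
4  | Monitor | 1035.26
5  | Laptop  | 1325.95
6  | Charger | 1236.45
9  | Headset | 1214.61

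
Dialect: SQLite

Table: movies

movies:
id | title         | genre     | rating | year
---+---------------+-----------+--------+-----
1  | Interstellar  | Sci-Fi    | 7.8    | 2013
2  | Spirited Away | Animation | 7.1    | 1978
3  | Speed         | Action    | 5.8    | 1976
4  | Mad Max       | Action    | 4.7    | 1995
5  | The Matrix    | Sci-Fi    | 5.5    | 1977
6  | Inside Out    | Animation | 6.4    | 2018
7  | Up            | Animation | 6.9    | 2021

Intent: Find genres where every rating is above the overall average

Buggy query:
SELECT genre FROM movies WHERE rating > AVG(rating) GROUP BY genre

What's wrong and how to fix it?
Bug: AVG() is an aggregate; it can't sit directly in WHERE

Fix: Use a subquery for AVG and a HAVING MIN(...) filter so the condition holds for every row in the group

Corrected query:
SELECT genre FROM movies GROUP BY genre HAVING MIN(rating) > (SELECT AVG(rating) FROM movies)

Result:
genre    
---------
Animation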